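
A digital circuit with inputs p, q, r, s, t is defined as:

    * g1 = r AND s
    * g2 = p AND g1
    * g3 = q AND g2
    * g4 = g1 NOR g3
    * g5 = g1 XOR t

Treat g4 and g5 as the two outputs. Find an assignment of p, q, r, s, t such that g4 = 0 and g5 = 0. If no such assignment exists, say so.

p=0, q=1, r=1, s=1, t=1

Check with p=0, q=1, r=1, s=1, t=1:
g1 = r AND s = 1 AND 1 = 1
g2 = p AND g1 = 0 AND 1 = 0
g3 = q AND g2 = 1 AND 0 = 0
g4 = g1 NOR g3 = 1 NOR 0 = 0
g5 = g1 XOR t = 1 XOR 1 = 0
So g4 = 0 and g5 = 0.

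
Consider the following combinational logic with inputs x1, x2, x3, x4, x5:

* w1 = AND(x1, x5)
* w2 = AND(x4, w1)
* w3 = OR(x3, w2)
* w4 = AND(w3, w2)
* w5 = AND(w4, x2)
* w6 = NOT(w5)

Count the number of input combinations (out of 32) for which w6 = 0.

w6 = NOT(w5) must be 0, so w5 = 1.
w5 = AND(w4, x2) must be 1, so both w4 = 1 and x2 = 1.
Enumerating the 32 input combinations, 2 give w6 = 0 and 30 give w6 = 1.

2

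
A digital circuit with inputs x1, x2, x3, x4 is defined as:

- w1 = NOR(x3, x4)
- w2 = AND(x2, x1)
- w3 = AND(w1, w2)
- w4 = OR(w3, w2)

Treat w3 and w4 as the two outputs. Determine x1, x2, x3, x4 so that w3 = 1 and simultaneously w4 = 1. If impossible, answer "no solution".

Check with x1=1 x2=1 x3=0 x4=0:
w1 = NOR(x3, x4) = NOR(0, 0) = 1
w2 = AND(x2, x1) = AND(1, 1) = 1
w3 = AND(w1, w2) = AND(1, 1) = 1
w4 = OR(w3, w2) = OR(1, 1) = 1
So w3 = 1 and w4 = 1.

x1=1 x2=1 x3=0 x4=0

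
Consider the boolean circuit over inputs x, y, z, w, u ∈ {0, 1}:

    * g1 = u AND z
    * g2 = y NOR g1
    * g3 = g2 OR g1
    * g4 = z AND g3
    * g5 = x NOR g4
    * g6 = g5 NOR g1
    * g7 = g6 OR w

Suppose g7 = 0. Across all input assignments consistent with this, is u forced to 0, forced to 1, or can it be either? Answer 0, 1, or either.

either

Both values of u occur among assignments with g7 = 0:
  u=0: x=0, y=0, z=0, w=0, u=0
  u=1: x=0, y=0, z=0, w=0, u=1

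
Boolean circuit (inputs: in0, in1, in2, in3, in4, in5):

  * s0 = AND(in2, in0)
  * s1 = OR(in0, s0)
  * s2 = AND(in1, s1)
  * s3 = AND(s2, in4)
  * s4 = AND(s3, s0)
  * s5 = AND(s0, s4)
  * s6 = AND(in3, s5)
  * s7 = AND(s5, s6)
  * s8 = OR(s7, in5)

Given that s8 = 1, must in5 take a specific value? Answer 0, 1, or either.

either

Both values of in5 occur among assignments with s8 = 1:
  in5=0: in0=1, in1=1, in2=1, in3=1, in4=1, in5=0
  in5=1: in0=0, in1=0, in2=0, in3=0, in4=0, in5=1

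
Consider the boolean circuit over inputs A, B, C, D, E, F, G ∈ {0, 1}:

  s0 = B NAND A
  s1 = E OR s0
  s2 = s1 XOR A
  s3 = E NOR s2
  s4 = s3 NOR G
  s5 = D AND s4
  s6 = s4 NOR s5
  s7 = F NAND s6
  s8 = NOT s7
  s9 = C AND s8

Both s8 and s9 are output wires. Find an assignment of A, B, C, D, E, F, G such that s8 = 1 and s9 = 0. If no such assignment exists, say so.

A=0 B=0 C=0 D=1 E=1 F=1 G=1

Check with A=0 B=0 C=0 D=1 E=1 F=1 G=1:
s0 = B NAND A = 0 NAND 0 = 1
s1 = E OR s0 = 1 OR 1 = 1
s2 = s1 XOR A = 1 XOR 0 = 1
s3 = E NOR s2 = 1 NOR 1 = 0
s4 = s3 NOR G = 0 NOR 1 = 0
s5 = D AND s4 = 1 AND 0 = 0
s6 = s4 NOR s5 = 0 NOR 0 = 1
s7 = F NAND s6 = 1 NAND 1 = 0
s8 = NOT s7 = NOT 0 = 1
s9 = C AND s8 = 0 AND 1 = 0
So s8 = 1 and s9 = 0.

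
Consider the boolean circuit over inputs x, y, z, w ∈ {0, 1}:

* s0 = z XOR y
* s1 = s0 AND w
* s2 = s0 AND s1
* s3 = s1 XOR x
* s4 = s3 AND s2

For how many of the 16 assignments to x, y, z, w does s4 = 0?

s4 = s3 AND s2 must be 0, so at least one of s3, s2 is 0.
Enumerating the 16 input combinations, 14 give s4 = 0 and 2 give s4 = 1.

14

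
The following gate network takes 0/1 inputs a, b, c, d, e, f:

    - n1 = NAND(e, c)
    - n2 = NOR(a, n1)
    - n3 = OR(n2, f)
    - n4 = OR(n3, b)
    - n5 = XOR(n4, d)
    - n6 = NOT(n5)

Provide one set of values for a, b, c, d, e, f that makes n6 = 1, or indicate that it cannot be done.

a=1 b=0 c=1 d=1 e=0 f=1

Check with a=1 b=0 c=1 d=1 e=0 f=1:
n1 = NAND(e, c) = NAND(0, 1) = 1
n2 = NOR(a, n1) = NOR(1, 1) = 0
n3 = OR(n2, f) = OR(0, 1) = 1
n4 = OR(n3, b) = OR(1, 0) = 1
n5 = XOR(n4, d) = XOR(1, 1) = 0
n6 = NOT(n5) = NOT 0 = 1
So n6 = 1 as required.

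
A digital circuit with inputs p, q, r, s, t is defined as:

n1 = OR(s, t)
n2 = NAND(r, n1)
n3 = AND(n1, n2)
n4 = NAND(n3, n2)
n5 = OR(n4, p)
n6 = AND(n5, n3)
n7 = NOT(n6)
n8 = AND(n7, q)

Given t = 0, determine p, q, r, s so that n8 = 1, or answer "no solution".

p=1 q=1 r=1 s=1

n8 = AND(n7, q) must be 1, so both n7 = 1 and q = 1.
n7 = NOT(n6) must be 1, so n6 = 0.
Check with t = 0 and p=1, q=1, r=1, s=1:
n1 = OR(s, t) = OR(1, 0) = 1
n2 = NAND(r, n1) = NAND(1, 1) = 0
n3 = AND(n1, n2) = AND(1, 0) = 0
n4 = NAND(n3, n2) = NAND(0, 0) = 1
n5 = OR(n4, p) = OR(1, 1) = 1
n6 = AND(n5, n3) = AND(1, 0) = 0
n7 = NOT(n6) = NOT 0 = 1
n8 = AND(n7, q) = AND(1, 1) = 1
So n8 = 1.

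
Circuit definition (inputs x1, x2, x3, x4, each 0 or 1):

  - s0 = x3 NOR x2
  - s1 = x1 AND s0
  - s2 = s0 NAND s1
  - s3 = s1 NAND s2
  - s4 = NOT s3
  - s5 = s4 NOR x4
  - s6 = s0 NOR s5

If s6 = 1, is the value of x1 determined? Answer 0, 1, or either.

either

Both values of x1 occur among assignments with s6 = 1:
  x1=0: x1=0, x2=0, x3=1, x4=1
  x1=1: x1=1, x2=0, x3=1, x4=1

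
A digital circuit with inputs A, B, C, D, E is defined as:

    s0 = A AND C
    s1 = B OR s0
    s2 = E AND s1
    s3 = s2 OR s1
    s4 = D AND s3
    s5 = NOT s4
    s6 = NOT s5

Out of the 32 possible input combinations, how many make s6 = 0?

22

s6 = NOT s5 must be 0, so s5 = 1.
s5 = NOT s4 must be 1, so s4 = 0.
Enumerating the 32 input combinations, 22 give s6 = 0 and 10 give s6 = 1.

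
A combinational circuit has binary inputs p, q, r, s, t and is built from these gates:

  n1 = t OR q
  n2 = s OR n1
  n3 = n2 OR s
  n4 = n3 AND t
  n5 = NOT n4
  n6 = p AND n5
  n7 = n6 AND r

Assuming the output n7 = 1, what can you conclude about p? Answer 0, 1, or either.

1

n7 = n6 AND r must be 1, so both n6 = 1 and r = 1.
n6 = p AND n5 must be 1, so both p = 1 and n5 = 1.
Every assignment with n7 = 1 has p = 1; there are 4 such assignment(s).
  p=1, q=0, r=1, s=0, t=0
  p=1, q=0, r=1, s=1, t=0
  p=1, q=1, r=1, s=0, t=0
  p=1, q=1, r=1, s=1, t=0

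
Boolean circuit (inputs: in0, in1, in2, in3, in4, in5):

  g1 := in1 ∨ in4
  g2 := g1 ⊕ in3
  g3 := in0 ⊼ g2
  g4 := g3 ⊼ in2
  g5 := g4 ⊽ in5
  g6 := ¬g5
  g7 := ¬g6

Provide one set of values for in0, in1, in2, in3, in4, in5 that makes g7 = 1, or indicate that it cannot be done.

Check with in0=1, in1=0, in2=1, in3=1, in4=1, in5=0:
g1 = in1 ∨ in4 = 0 ∨ 1 = 1
g2 = g1 ⊕ in3 = 1 ⊕ 1 = 0
g3 = in0 ⊼ g2 = 1 ⊼ 0 = 1
g4 = g3 ⊼ in2 = 1 ⊼ 1 = 0
g5 = g4 ⊽ in5 = 0 ⊽ 0 = 1
g6 = ¬g5 = ¬1 = 0
g7 = ¬g6 = ¬0 = 1
So g7 = 1 as required.

in0=1, in1=0, in2=1, in3=1, in4=1, in5=0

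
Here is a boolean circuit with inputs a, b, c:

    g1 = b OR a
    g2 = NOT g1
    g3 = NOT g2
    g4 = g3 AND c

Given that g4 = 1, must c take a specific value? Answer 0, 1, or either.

g4 = g3 AND c must be 1, so both g3 = 1 and c = 1.
g3 = NOT g2 must be 1, so g2 = 0.
g2 = NOT g1 must be 0, so g1 = 1.
Every assignment with g4 = 1 has c = 1; there are 3 such assignment(s).
  a=0, b=1, c=1
  a=1, b=0, c=1
  a=1, b=1, c=1

1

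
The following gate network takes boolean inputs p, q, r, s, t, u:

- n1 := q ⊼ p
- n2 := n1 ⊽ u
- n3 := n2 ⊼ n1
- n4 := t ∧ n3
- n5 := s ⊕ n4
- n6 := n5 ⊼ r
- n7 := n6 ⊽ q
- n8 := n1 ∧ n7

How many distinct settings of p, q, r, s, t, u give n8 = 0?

56

n8 = n1 ∧ n7 must be 0, so at least one of n1, n7 is 0.
Enumerating the 64 input combinations, 56 give n8 = 0 and 8 give n8 = 1.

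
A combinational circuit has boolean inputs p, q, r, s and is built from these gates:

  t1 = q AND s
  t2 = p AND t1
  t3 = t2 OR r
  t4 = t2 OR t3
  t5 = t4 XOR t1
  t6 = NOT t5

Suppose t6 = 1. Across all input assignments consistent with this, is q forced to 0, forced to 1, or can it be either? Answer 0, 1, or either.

Both values of q occur among assignments with t6 = 1:
  q=0: p=0, q=0, r=0, s=0
  q=1: p=0, q=1, r=0, s=0

either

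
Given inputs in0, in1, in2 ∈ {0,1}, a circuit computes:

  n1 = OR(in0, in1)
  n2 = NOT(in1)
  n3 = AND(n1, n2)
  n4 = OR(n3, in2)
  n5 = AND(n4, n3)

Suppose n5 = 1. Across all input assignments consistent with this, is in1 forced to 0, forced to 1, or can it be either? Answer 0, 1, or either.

0

n5 = AND(n4, n3) must be 1, so both n4 = 1 and n3 = 1.
n4 = OR(n3, in2) must be 1, so at least one of n3, in2 is 1.
n3 = AND(n1, n2) must be 1, so both n1 = 1 and n2 = 1.
Every assignment with n5 = 1 has in1 = 0; there are 2 such assignment(s).
  in0=1, in1=0, in2=0
  in0=1, in1=0, in2=1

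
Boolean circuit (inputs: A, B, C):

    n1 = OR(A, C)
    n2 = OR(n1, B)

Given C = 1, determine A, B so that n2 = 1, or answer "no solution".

A=1, B=1

Check with C = 1 and A=1, B=1:
n1 = OR(A, C) = OR(1, 1) = 1
n2 = OR(n1, B) = OR(1, 1) = 1
So n2 = 1.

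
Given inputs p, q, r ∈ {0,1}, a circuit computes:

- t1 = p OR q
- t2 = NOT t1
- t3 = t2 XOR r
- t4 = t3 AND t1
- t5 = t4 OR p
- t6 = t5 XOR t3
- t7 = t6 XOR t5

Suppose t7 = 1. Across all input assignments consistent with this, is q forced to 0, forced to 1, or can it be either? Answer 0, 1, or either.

Both values of q occur among assignments with t7 = 1:
  q=0: p=0, q=0, r=0
  q=1: p=0, q=1, r=1

either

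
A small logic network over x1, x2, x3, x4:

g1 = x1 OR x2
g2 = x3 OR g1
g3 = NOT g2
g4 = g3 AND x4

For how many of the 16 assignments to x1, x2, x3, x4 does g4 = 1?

g4 = g3 AND x4 must be 1, so both g3 = 1 and x4 = 1.
Enumerating the 16 input combinations, 1 give g4 = 1 and 15 give g4 = 0.

1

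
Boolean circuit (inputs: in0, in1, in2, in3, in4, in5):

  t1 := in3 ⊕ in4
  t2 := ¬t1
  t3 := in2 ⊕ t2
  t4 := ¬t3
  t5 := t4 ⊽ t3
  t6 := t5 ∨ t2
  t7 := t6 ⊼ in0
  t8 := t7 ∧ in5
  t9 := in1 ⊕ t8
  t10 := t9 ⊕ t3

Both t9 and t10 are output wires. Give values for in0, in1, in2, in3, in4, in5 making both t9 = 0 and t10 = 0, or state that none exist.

in0=1 in1=0 in2=1 in3=1 in4=1 in5=1

Check with in0=1 in1=0 in2=1 in3=1 in4=1 in5=1:
t1 = in3 ⊕ in4 = 1 ⊕ 1 = 0
t2 = ¬t1 = ¬0 = 1
t3 = in2 ⊕ t2 = 1 ⊕ 1 = 0
t4 = ¬t3 = ¬0 = 1
t5 = t4 ⊽ t3 = 1 ⊽ 0 = 0
t6 = t5 ∨ t2 = 0 ∨ 1 = 1
t7 = t6 ⊼ in0 = 1 ⊼ 1 = 0
t8 = t7 ∧ in5 = 0 ∧ 1 = 0
t9 = in1 ⊕ t8 = 0 ⊕ 0 = 0
t10 = t9 ⊕ t3 = 0 ⊕ 0 = 0
So t9 = 0 and t10 = 0.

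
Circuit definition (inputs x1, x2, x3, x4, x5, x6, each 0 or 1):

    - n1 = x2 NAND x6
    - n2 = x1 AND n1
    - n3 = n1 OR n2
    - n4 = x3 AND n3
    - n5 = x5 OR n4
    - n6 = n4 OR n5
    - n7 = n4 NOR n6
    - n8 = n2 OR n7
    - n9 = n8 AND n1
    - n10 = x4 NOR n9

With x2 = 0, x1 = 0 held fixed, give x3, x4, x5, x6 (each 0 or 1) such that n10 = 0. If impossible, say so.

x3=1 x4=1 x5=0 x6=0

Check with x2 = 0, x1 = 0 and x3=1, x4=1, x5=0, x6=0:
n1 = x2 NAND x6 = 0 NAND 0 = 1
n2 = x1 AND n1 = 0 AND 1 = 0
n3 = n1 OR n2 = 1 OR 0 = 1
n4 = x3 AND n3 = 1 AND 1 = 1
n5 = x5 OR n4 = 0 OR 1 = 1
n6 = n4 OR n5 = 1 OR 1 = 1
n7 = n4 NOR n6 = 1 NOR 1 = 0
n8 = n2 OR n7 = 0 OR 0 = 0
n9 = n8 AND n1 = 0 AND 1 = 0
n10 = x4 NOR n9 = 1 NOR 0 = 0
So n10 = 0.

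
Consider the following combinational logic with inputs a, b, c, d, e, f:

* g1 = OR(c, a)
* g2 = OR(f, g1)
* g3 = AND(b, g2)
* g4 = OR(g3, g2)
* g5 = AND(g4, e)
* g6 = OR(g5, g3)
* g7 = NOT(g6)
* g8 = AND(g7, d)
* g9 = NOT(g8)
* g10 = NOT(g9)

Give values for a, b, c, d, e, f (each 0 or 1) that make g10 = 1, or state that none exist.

a=0, b=0, c=1, d=1, e=0, f=0

Check with a=0, b=0, c=1, d=1, e=0, f=0:
g1 = OR(c, a) = OR(1, 0) = 1
g2 = OR(f, g1) = OR(0, 1) = 1
g3 = AND(b, g2) = AND(0, 1) = 0
g4 = OR(g3, g2) = OR(0, 1) = 1
g5 = AND(g4, e) = AND(1, 0) = 0
g6 = OR(g5, g3) = OR(0, 0) = 0
g7 = NOT(g6) = NOT 0 = 1
g8 = AND(g7, d) = AND(1, 1) = 1
g9 = NOT(g8) = NOT 1 = 0
g10 = NOT(g9) = NOT 0 = 1
So g10 = 1 as required.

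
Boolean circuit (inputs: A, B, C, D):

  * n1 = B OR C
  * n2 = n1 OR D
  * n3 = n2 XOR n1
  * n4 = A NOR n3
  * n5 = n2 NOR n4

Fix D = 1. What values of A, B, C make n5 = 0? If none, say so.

n5 = n2 NOR n4 must be 0, so at least one of n2, n4 is 1.
Check with D = 1 and A=1, B=0, C=0:
n1 = B OR C = 0 OR 0 = 0
n2 = n1 OR D = 0 OR 1 = 1
n3 = n2 XOR n1 = 1 XOR 0 = 1
n4 = A NOR n3 = 1 NOR 1 = 0
n5 = n2 NOR n4 = 1 NOR 0 = 0
So n5 = 0.

A=1 B=0 C=0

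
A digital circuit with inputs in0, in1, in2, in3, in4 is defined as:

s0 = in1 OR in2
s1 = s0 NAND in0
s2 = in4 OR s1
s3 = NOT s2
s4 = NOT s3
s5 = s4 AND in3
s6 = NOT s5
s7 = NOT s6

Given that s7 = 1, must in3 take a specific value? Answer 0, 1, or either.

1

s7 = NOT s6 must be 1, so s6 = 0.
s6 = NOT s5 must be 0, so s5 = 1.
Every assignment with s7 = 1 has in3 = 1; there are 13 such assignment(s).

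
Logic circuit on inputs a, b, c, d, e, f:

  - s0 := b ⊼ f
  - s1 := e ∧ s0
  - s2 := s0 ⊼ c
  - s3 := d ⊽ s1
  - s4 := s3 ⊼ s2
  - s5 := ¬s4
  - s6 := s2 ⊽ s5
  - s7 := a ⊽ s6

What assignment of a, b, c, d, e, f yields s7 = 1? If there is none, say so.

Check with a=0 b=1 c=0 d=0 e=0 f=1:
s0 = b ⊼ f = 1 ⊼ 1 = 0
s1 = e ∧ s0 = 0 ∧ 0 = 0
s2 = s0 ⊼ c = 0 ⊼ 0 = 1
s3 = d ⊽ s1 = 0 ⊽ 0 = 1
s4 = s3 ⊼ s2 = 1 ⊼ 1 = 0
s5 = ¬s4 = ¬0 = 1
s6 = s2 ⊽ s5 = 1 ⊽ 1 = 0
s7 = a ⊽ s6 = 0 ⊽ 0 = 1
So s7 = 1 as required.

a=0 b=1 c=0 d=0 e=0 f=1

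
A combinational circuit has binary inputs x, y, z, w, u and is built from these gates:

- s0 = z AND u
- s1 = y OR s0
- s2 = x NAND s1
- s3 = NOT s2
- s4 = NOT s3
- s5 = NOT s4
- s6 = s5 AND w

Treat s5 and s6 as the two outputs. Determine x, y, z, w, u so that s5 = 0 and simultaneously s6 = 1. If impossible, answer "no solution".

Across all 32 input combinations, none give both s5 = 0 and s6 = 1.

no solution exists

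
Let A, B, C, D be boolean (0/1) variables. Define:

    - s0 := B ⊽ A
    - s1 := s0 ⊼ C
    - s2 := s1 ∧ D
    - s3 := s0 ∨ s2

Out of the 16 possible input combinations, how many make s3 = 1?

s3 = s0 ∨ s2 must be 1, so at least one of s0, s2 is 1.
Enumerating the 16 input combinations, 10 give s3 = 1 and 6 give s3 = 0.

10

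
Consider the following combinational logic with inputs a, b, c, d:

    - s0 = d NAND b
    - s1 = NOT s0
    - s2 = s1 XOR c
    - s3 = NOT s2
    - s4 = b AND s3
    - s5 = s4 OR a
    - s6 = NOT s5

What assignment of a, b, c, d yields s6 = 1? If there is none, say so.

s6 = NOT s5 must be 1, so s5 = 0.
s5 = s4 OR a must be 0, so both s4 = 0 and a = 0.
s4 = b AND s3 must be 0, so at least one of b, s3 is 0.
Check with a=0, b=1, c=0, d=1:
s0 = d NAND b = 1 NAND 1 = 0
s1 = NOT s0 = NOT 0 = 1
s2 = s1 XOR c = 1 XOR 0 = 1
s3 = NOT s2 = NOT 1 = 0
s4 = b AND s3 = 1 AND 0 = 0
s5 = s4 OR a = 0 OR 0 = 0
s6 = NOT s5 = NOT 0 = 1
So s6 = 1 as required.

a=0, b=1, c=0, d=1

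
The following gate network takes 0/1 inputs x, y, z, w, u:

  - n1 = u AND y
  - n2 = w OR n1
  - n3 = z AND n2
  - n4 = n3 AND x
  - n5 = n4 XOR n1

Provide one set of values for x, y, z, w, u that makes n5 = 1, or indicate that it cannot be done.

x=1, y=1, z=0, w=0, u=1

n5 = n4 XOR n1 must be 1, so n4 and n1 differ.
Check with x=1, y=1, z=0, w=0, u=1:
n1 = u AND y = 1 AND 1 = 1
n2 = w OR n1 = 0 OR 1 = 1
n3 = z AND n2 = 0 AND 1 = 0
n4 = n3 AND x = 0 AND 1 = 0
n5 = n4 XOR n1 = 0 XOR 1 = 1
So n5 = 1 as required.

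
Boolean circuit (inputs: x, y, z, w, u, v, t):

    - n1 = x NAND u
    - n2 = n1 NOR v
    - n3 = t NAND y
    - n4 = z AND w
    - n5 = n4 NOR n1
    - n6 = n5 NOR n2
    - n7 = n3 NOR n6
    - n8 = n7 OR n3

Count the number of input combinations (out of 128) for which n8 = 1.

103

n8 = n7 OR n3 must be 1, so at least one of n7, n3 is 1.
Enumerating the 128 input combinations, 103 give n8 = 1 and 25 give n8 = 0.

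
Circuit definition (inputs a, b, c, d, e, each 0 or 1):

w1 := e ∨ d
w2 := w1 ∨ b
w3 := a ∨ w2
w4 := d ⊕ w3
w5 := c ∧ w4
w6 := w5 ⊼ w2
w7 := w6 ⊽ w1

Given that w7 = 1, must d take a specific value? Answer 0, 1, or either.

w7 = w6 ⊽ w1 must be 1, so both w6 = 0 and w1 = 0.
w6 = w5 ⊼ w2 must be 0, so both w5 = 1 and w2 = 1.
w1 = e ∨ d must be 0, so both e = 0 and d = 0.
Every assignment with w7 = 1 has d = 0; there are 2 such assignment(s).
  a=0, b=1, c=1, d=0, e=0
  a=1, b=1, c=1, d=0, e=0

0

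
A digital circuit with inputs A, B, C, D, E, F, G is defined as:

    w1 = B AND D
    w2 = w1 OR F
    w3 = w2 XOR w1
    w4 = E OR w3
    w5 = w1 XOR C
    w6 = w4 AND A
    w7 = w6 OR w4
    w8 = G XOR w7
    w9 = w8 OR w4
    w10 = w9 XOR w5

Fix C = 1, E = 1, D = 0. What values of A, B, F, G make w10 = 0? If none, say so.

w10 = w9 XOR w5 must be 0, so w9 and w5 are equal.
Check with C = 1, E = 1, D = 0 and A=0, B=1, F=0, G=0:
w1 = B AND D = 1 AND 0 = 0
w2 = w1 OR F = 0 OR 0 = 0
w3 = w2 XOR w1 = 0 XOR 0 = 0
w4 = E OR w3 = 1 OR 0 = 1
w5 = w1 XOR C = 0 XOR 1 = 1
w6 = w4 AND A = 1 AND 0 = 0
w7 = w6 OR w4 = 0 OR 1 = 1
w8 = G XOR w7 = 0 XOR 1 = 1
w9 = w8 OR w4 = 1 OR 1 = 1
w10 = w9 XOR w5 = 1 XOR 1 = 0
So w10 = 0.

A=0, B=1, F=0, G=0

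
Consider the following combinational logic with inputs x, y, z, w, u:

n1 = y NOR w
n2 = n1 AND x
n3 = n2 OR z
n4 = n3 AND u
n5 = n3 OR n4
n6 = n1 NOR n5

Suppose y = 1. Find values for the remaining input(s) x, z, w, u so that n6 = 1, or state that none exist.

x=1, z=0, w=1, u=0

Check with y = 1 and x=1, z=0, w=1, u=0:
n1 = y NOR w = 1 NOR 1 = 0
n2 = n1 AND x = 0 AND 1 = 0
n3 = n2 OR z = 0 OR 0 = 0
n4 = n3 AND u = 0 AND 0 = 0
n5 = n3 OR n4 = 0 OR 0 = 0
n6 = n1 NOR n5 = 0 NOR 0 = 1
So n6 = 1.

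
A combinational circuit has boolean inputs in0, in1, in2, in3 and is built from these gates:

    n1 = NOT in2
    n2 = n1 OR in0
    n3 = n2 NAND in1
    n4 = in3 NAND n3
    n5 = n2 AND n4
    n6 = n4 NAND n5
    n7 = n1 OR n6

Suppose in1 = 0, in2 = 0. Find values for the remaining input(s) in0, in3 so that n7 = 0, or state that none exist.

no solution exists

With in1 = 0, in2 = 0 fixed, none of the 4 settings of in0, in3 give n7 = 0.
For example, with in0=1, in3=0:
n1 = NOT in2 = NOT 0 = 1
n2 = n1 OR in0 = 1 OR 1 = 1
n3 = n2 NAND in1 = 1 NAND 0 = 1
n4 = in3 NAND n3 = 0 NAND 1 = 1
n5 = n2 AND n4 = 1 AND 1 = 1
n6 = n4 NAND n5 = 1 NAND 1 = 0
n7 = n1 OR n6 = 1 OR 0 = 1
giving n7 = 1 ≠ 0.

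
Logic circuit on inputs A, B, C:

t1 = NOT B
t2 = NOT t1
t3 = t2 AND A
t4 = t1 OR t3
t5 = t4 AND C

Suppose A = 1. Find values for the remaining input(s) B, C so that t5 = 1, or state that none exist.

t5 = t4 AND C must be 1, so both t4 = 1 and C = 1.
t4 = t1 OR t3 must be 1, so at least one of t1, t3 is 1.
Check with A = 1 and B=0, C=1:
t1 = NOT B = NOT 0 = 1
t2 = NOT t1 = NOT 1 = 0
t3 = t2 AND A = 0 AND 1 = 0
t4 = t1 OR t3 = 1 OR 0 = 1
t5 = t4 AND C = 1 AND 1 = 1
So t5 = 1.

B=0 C=1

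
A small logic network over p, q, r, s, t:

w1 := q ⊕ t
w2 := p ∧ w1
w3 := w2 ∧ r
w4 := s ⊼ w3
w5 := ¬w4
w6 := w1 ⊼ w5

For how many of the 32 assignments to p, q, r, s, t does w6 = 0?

w6 = w1 ⊼ w5 must be 0, so both w1 = 1 and w5 = 1.
w1 = q ⊕ t must be 1, so q and t differ.
w5 = ¬w4 must be 1, so w4 = 0.
Enumerating the 32 input combinations, 2 give w6 = 0 and 30 give w6 = 1.

2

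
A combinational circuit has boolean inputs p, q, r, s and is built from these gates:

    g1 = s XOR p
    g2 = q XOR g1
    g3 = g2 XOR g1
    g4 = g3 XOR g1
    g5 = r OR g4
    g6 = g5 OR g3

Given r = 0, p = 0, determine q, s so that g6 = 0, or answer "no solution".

g6 = g5 OR g3 must be 0, so both g5 = 0 and g3 = 0.
g5 = r OR g4 must be 0, so both r = 0 and g4 = 0.
Check with r = 0, p = 0 and q=0, s=0:
g1 = s XOR p = 0 XOR 0 = 0
g2 = q XOR g1 = 0 XOR 0 = 0
g3 = g2 XOR g1 = 0 XOR 0 = 0
g4 = g3 XOR g1 = 0 XOR 0 = 0
g5 = r OR g4 = 0 OR 0 = 0
g6 = g5 OR g3 = 0 OR 0 = 0
So g6 = 0.

q=0, s=0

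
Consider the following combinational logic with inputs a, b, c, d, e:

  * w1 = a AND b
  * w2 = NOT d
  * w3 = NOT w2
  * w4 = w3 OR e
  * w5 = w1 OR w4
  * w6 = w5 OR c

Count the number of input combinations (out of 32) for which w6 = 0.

3

w6 = w5 OR c must be 0, so both w5 = 0 and c = 0.
w5 = w1 OR w4 must be 0, so both w1 = 0 and w4 = 0.
w1 = a AND b must be 0, so at least one of a, b is 0.
Enumerating the 32 input combinations, 3 give w6 = 0 and 29 give w6 = 1.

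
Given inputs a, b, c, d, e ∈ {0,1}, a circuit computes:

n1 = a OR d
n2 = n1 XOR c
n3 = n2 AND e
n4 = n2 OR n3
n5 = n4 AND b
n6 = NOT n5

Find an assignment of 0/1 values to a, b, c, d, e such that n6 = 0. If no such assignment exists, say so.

n6 = NOT n5 must be 0, so n5 = 1.
Check with a=0, b=1, c=1, d=0, e=1:
n1 = a OR d = 0 OR 0 = 0
n2 = n1 XOR c = 0 XOR 1 = 1
n3 = n2 AND e = 1 AND 1 = 1
n4 = n2 OR n3 = 1 OR 1 = 1
n5 = n4 AND b = 1 AND 1 = 1
n6 = NOT n5 = NOT 1 = 0
So n6 = 0 as required.

a=0, b=1, c=1, d=0, e=1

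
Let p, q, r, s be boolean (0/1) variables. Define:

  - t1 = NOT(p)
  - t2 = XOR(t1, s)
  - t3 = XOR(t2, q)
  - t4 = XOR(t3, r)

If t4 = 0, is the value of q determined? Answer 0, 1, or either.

Both values of q occur among assignments with t4 = 0:
  q=0: p=0, q=0, r=0, s=1
  q=1: p=0, q=1, r=0, s=0

either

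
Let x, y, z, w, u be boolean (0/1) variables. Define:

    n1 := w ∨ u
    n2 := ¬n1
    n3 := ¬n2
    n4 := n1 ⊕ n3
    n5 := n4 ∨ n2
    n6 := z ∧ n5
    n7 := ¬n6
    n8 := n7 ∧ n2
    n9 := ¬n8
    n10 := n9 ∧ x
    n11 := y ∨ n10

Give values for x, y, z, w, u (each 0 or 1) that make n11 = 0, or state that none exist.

x=0, y=0, z=1, w=1, u=0

n11 = y ∨ n10 must be 0, so both y = 0 and n10 = 0.
n10 = n9 ∧ x must be 0, so at least one of n9, x is 0.
Check with x=0, y=0, z=1, w=1, u=0:
n1 = w ∨ u = 1 ∨ 0 = 1
n2 = ¬n1 = ¬1 = 0
n3 = ¬n2 = ¬0 = 1
n4 = n1 ⊕ n3 = 1 ⊕ 1 = 0
n5 = n4 ∨ n2 = 0 ∨ 0 = 0
n6 = z ∧ n5 = 1 ∧ 0 = 0
n7 = ¬n6 = ¬0 = 1
n8 = n7 ∧ n2 = 1 ∧ 0 = 0
n9 = ¬n8 = ¬0 = 1
n10 = n9 ∧ x = 1 ∧ 0 = 0
n11 = y ∨ n10 = 0 ∨ 0 = 0
So n11 = 0 as required.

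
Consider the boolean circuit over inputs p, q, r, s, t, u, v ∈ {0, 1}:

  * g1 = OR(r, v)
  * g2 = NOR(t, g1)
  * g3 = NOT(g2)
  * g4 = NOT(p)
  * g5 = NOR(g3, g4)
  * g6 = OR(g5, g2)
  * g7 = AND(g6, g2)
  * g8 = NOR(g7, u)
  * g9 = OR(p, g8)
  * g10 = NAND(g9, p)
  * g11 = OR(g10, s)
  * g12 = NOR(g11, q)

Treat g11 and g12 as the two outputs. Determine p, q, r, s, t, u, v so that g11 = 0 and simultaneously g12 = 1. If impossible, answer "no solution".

p=1, q=0, r=1, s=0, t=1, u=1, v=1

Check with p=1, q=0, r=1, s=0, t=1, u=1, v=1:
g1 = OR(r, v) = OR(1, 1) = 1
g2 = NOR(t, g1) = NOR(1, 1) = 0
g3 = NOT(g2) = NOT 0 = 1
g4 = NOT(p) = NOT 1 = 0
g5 = NOR(g3, g4) = NOR(1, 0) = 0
g6 = OR(g5, g2) = OR(0, 0) = 0
g7 = AND(g6, g2) = AND(0, 0) = 0
g8 = NOR(g7, u) = NOR(0, 1) = 0
g9 = OR(p, g8) = OR(1, 0) = 1
g10 = NAND(g9, p) = NAND(1, 1) = 0
g11 = OR(g10, s) = OR(0, 0) = 0
g12 = NOR(g11, q) = NOR(0, 0) = 1
So g11 = 0 and g12 = 1.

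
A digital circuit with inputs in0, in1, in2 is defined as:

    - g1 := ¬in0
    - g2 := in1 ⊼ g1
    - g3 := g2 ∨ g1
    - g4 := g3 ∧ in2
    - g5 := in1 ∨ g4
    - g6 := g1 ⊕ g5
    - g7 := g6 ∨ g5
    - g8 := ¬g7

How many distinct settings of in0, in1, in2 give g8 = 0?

7

g8 = ¬g7 must be 0, so g7 = 1.
Enumerating the 8 input combinations, 7 give g8 = 0 and 1 give g8 = 1.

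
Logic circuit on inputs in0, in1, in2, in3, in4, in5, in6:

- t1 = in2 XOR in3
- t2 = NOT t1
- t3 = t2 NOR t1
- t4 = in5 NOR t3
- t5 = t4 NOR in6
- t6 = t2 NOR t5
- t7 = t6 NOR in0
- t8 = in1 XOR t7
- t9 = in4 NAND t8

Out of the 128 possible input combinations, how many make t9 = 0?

32

t9 = in4 NAND t8 must be 0, so both in4 = 1 and t8 = 1.
t8 = in1 XOR t7 must be 1, so in1 and t7 differ.
Enumerating the 128 input combinations, 32 give t9 = 0 and 96 give t9 = 1.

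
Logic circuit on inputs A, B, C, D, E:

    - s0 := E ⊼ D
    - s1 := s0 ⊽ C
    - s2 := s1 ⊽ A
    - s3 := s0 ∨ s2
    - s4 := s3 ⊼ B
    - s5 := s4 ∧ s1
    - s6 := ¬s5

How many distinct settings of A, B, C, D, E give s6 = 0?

4

s6 = ¬s5 must be 0, so s5 = 1.
s5 = s4 ∧ s1 must be 1, so both s4 = 1 and s1 = 1.
Satisfying assignments:
  A=0, B=0, C=0, D=1, E=1
  A=0, B=1, C=0, D=1, E=1
  A=1, B=0, C=0, D=1, E=1
  A=1, B=1, C=0, D=1, E=1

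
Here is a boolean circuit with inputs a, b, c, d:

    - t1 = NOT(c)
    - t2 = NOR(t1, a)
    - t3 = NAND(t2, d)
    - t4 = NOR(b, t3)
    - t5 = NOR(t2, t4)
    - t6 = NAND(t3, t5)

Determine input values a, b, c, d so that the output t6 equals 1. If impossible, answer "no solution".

t6 = NAND(t3, t5) must be 1, so at least one of t3, t5 is 0.
Check with a=0, b=0, c=1, d=0:
t1 = NOT(c) = NOT 1 = 0
t2 = NOR(t1, a) = NOR(0, 0) = 1
t3 = NAND(t2, d) = NAND(1, 0) = 1
t4 = NOR(b, t3) = NOR(0, 1) = 0
t5 = NOR(t2, t4) = NOR(1, 0) = 0
t6 = NAND(t3, t5) = NAND(1, 0) = 1
So t6 = 1 as required.

a=0, b=0, c=1, d=0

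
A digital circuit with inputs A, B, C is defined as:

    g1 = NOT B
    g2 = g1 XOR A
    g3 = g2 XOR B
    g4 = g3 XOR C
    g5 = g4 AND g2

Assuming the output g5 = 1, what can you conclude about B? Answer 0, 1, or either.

either

Both values of B occur among assignments with g5 = 1:
  B=0: A=0, B=0, C=0
  B=1: A=1, B=1, C=1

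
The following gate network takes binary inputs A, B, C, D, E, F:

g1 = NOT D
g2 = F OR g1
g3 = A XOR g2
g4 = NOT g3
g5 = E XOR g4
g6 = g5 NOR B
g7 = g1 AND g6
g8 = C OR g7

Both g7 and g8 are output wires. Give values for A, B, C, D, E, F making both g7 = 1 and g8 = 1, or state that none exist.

A=0 B=0 C=0 D=0 E=0 F=0

Check with A=0 B=0 C=0 D=0 E=0 F=0:
g1 = NOT D = NOT 0 = 1
g2 = F OR g1 = 0 OR 1 = 1
g3 = A XOR g2 = 0 XOR 1 = 1
g4 = NOT g3 = NOT 1 = 0
g5 = E XOR g4 = 0 XOR 0 = 0
g6 = g5 NOR B = 0 NOR 0 = 1
g7 = g1 AND g6 = 1 AND 1 = 1
g8 = C OR g7 = 0 OR 1 = 1
So g7 = 1 and g8 = 1.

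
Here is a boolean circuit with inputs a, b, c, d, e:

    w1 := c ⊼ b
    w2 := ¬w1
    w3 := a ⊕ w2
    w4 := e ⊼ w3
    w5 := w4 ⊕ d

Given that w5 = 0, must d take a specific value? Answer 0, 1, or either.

Both values of d occur among assignments with w5 = 0:
  d=0: a=0, b=1, c=1, d=0, e=1
  d=1: a=0, b=0, c=0, d=1, e=0

either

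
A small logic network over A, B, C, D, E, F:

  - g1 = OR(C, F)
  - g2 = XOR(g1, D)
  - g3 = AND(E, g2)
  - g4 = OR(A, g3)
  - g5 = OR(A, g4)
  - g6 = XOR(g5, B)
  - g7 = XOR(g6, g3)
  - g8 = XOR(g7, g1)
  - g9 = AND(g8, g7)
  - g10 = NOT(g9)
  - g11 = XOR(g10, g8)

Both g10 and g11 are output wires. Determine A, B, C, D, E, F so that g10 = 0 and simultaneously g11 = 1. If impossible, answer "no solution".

Check with A=1, B=0, C=0, D=1, E=0, F=0:
g1 = OR(C, F) = OR(0, 0) = 0
g2 = XOR(g1, D) = XOR(0, 1) = 1
g3 = AND(E, g2) = AND(0, 1) = 0
g4 = OR(A, g3) = OR(1, 0) = 1
g5 = OR(A, g4) = OR(1, 1) = 1
g6 = XOR(g5, B) = XOR(1, 0) = 1
g7 = XOR(g6, g3) = XOR(1, 0) = 1
g8 = XOR(g7, g1) = XOR(1, 0) = 1
g9 = AND(g8, g7) = AND(1, 1) = 1
g10 = NOT(g9) = NOT 1 = 0
g11 = XOR(g10, g8) = XOR(0, 1) = 1
So g10 = 0 and g11 = 1.

A=1, B=0, C=0, D=1, E=0, F=0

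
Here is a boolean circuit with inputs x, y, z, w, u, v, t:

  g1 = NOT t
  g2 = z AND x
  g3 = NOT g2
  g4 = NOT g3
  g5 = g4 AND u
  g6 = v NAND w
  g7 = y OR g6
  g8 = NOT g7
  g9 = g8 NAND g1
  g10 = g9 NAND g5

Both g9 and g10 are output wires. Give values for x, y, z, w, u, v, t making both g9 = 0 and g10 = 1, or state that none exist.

Check with x=1, y=0, z=1, w=1, u=0, v=1, t=0:
g1 = NOT t = NOT 0 = 1
g2 = z AND x = 1 AND 1 = 1
g3 = NOT g2 = NOT 1 = 0
g4 = NOT g3 = NOT 0 = 1
g5 = g4 AND u = 1 AND 0 = 0
g6 = v NAND w = 1 NAND 1 = 0
g7 = y OR g6 = 0 OR 0 = 0
g8 = NOT g7 = NOT 0 = 1
g9 = g8 NAND g1 = 1 NAND 1 = 0
g10 = g9 NAND g5 = 0 NAND 0 = 1
So g9 = 0 and g10 = 1.

x=1, y=0, z=1, w=1, u=0, v=1, t=0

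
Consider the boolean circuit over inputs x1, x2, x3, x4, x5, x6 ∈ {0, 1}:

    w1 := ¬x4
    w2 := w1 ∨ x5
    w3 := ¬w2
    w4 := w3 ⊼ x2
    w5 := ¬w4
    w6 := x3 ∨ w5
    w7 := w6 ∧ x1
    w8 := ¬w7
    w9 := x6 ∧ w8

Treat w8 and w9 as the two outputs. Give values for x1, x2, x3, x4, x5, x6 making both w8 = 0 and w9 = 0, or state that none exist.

x1=1, x2=1, x3=1, x4=1, x5=0, x6=1

Check with x1=1, x2=1, x3=1, x4=1, x5=0, x6=1:
w1 = ¬x4 = ¬1 = 0
w2 = w1 ∨ x5 = 0 ∨ 0 = 0
w3 = ¬w2 = ¬0 = 1
w4 = w3 ⊼ x2 = 1 ⊼ 1 = 0
w5 = ¬w4 = ¬0 = 1
w6 = x3 ∨ w5 = 1 ∨ 1 = 1
w7 = w6 ∧ x1 = 1 ∧ 1 = 1
w8 = ¬w7 = ¬1 = 0
w9 = x6 ∧ w8 = 1 ∧ 0 = 0
So w8 = 0 and w9 = 0.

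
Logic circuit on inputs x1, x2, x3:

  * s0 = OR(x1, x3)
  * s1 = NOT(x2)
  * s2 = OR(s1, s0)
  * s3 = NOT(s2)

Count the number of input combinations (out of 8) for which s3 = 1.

1

s3 = NOT(s2) must be 1, so s2 = 0.
s2 = OR(s1, s0) must be 0, so both s1 = 0 and s0 = 0.
Satisfying assignments:
  x1=0, x2=1, x3=0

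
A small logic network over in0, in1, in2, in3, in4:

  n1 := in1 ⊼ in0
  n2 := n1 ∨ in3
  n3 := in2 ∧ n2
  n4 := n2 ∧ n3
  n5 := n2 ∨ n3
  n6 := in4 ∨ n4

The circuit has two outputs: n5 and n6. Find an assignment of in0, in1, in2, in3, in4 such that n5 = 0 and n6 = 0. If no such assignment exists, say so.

Check with in0=1, in1=1, in2=1, in3=0, in4=0:
n1 = in1 ⊼ in0 = 1 ⊼ 1 = 0
n2 = n1 ∨ in3 = 0 ∨ 0 = 0
n3 = in2 ∧ n2 = 1 ∧ 0 = 0
n4 = n2 ∧ n3 = 0 ∧ 0 = 0
n5 = n2 ∨ n3 = 0 ∨ 0 = 0
n6 = in4 ∨ n4 = 0 ∨ 0 = 0
So n5 = 0 and n6 = 0.

in0=1, in1=1, in2=1, in3=0, in4=0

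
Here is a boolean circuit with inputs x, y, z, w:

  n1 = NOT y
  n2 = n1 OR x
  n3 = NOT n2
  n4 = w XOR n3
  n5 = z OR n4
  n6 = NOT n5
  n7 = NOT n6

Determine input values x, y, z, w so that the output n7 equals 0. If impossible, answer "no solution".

x=1, y=0, z=0, w=0

n7 = NOT n6 must be 0, so n6 = 1.
Check with x=1, y=0, z=0, w=0:
n1 = NOT y = NOT 0 = 1
n2 = n1 OR x = 1 OR 1 = 1
n3 = NOT n2 = NOT 1 = 0
n4 = w XOR n3 = 0 XOR 0 = 0
n5 = z OR n4 = 0 OR 0 = 0
n6 = NOT n5 = NOT 0 = 1
n7 = NOT n6 = NOT 1 = 0
So n7 = 0 as required.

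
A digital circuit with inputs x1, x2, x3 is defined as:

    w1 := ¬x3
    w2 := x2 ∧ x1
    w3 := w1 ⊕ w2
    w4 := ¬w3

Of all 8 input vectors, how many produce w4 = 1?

w4 = ¬w3 must be 1, so w3 = 0.
Enumerating the 8 input combinations, 4 give w4 = 1 and 4 give w4 = 0.

4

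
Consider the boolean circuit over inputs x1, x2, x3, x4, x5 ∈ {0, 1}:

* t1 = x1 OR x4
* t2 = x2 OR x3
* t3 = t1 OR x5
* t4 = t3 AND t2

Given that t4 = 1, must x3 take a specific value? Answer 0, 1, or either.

either

Both values of x3 occur among assignments with t4 = 1:
  x3=0: x1=0, x2=1, x3=0, x4=0, x5=1
  x3=1: x1=0, x2=0, x3=1, x4=0, x5=1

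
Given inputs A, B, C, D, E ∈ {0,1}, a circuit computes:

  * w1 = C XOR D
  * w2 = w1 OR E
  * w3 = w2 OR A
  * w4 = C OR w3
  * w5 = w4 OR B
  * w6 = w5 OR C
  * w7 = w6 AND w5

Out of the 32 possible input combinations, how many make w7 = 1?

31

w7 = w6 AND w5 must be 1, so both w6 = 1 and w5 = 1.
w6 = w5 OR C must be 1, so at least one of w5, C is 1.
w5 = w4 OR B must be 1, so at least one of w4, B is 1.
Enumerating the 32 input combinations, 31 give w7 = 1 and 1 give w7 = 0.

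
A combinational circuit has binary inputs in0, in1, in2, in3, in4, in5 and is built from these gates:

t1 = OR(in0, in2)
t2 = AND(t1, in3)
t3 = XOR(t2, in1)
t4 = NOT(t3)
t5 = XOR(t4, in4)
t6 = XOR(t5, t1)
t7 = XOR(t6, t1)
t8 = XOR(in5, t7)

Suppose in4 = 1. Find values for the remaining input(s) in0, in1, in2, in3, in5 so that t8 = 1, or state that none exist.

t8 = XOR(in5, t7) must be 1, so in5 and t7 differ.
Check with in4 = 1 and in0=0, in1=0, in2=0, in3=1, in5=1:
t1 = OR(in0, in2) = OR(0, 0) = 0
t2 = AND(t1, in3) = AND(0, 1) = 0
t3 = XOR(t2, in1) = XOR(0, 0) = 0
t4 = NOT(t3) = NOT 0 = 1
t5 = XOR(t4, in4) = XOR(1, 1) = 0
t6 = XOR(t5, t1) = XOR(0, 0) = 0
t7 = XOR(t6, t1) = XOR(0, 0) = 0
t8 = XOR(in5, t7) = XOR(1, 0) = 1
So t8 = 1.

in0=0 in1=0 in2=0 in3=1 in5=1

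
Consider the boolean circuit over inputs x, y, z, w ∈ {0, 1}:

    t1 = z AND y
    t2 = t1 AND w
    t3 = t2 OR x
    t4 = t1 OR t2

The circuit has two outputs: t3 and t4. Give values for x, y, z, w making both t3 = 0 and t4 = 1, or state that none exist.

Check with x=0, y=1, z=1, w=0:
t1 = z AND y = 1 AND 1 = 1
t2 = t1 AND w = 1 AND 0 = 0
t3 = t2 OR x = 0 OR 0 = 0
t4 = t1 OR t2 = 1 OR 0 = 1
So t3 = 0 and t4 = 1.

x=0, y=1, z=1, w=0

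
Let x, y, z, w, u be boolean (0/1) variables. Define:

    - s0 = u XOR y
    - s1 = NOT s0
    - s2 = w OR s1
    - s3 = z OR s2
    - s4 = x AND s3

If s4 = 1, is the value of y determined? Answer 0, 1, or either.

Both values of y occur among assignments with s4 = 1:
  y=0: x=1, y=0, z=0, w=0, u=0
  y=1: x=1, y=1, z=0, w=0, u=1

either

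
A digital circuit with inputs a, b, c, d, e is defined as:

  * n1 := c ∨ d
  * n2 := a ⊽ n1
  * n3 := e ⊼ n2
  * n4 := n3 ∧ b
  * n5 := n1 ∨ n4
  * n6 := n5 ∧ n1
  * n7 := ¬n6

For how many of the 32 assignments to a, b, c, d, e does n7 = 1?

n7 = ¬n6 must be 1, so n6 = 0.
n6 = n5 ∧ n1 must be 0, so at least one of n5, n1 is 0.
Enumerating the 32 input combinations, 8 give n7 = 1 and 24 give n7 = 0.

8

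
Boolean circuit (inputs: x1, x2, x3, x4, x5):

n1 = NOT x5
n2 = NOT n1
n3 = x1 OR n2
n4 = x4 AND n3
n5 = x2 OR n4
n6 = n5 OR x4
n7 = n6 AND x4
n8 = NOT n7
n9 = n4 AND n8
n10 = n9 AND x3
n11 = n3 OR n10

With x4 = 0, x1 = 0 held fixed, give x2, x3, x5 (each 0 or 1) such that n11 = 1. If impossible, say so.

n11 = n3 OR n10 must be 1, so at least one of n3, n10 is 1.
Check with x4 = 0, x1 = 0 and x2=1, x3=1, x5=1:
n1 = NOT x5 = NOT 1 = 0
n2 = NOT n1 = NOT 0 = 1
n3 = x1 OR n2 = 0 OR 1 = 1
n4 = x4 AND n3 = 0 AND 1 = 0
n5 = x2 OR n4 = 1 OR 0 = 1
n6 = n5 OR x4 = 1 OR 0 = 1
n7 = n6 AND x4 = 1 AND 0 = 0
n8 = NOT n7 = NOT 0 = 1
n9 = n4 AND n8 = 0 AND 1 = 0
n10 = n9 AND x3 = 0 AND 1 = 0
n11 = n3 OR n10 = 1 OR 0 = 1
So n11 = 1.

x2=1, x3=1, x5=1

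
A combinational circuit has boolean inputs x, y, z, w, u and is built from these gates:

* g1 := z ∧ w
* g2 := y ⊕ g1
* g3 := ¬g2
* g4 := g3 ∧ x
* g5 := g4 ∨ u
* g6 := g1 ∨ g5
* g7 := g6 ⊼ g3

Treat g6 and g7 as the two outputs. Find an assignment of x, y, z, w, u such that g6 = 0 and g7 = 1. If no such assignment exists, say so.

Check with x=1, y=1, z=1, w=0, u=0:
g1 = z ∧ w = 1 ∧ 0 = 0
g2 = y ⊕ g1 = 1 ⊕ 0 = 1
g3 = ¬g2 = ¬1 = 0
g4 = g3 ∧ x = 0 ∧ 1 = 0
g5 = g4 ∨ u = 0 ∨ 0 = 0
g6 = g1 ∨ g5 = 0 ∨ 0 = 0
g7 = g6 ⊼ g3 = 0 ⊼ 0 = 1
So g6 = 0 and g7 = 1.

x=1, y=1, z=1, w=0, u=0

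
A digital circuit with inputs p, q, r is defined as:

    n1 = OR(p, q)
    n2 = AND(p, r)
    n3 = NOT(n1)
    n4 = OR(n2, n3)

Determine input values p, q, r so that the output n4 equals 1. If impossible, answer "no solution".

p=0 q=0 r=1

n4 = OR(n2, n3) must be 1, so at least one of n2, n3 is 1.
Check with p=0 q=0 r=1:
n1 = OR(p, q) = OR(0, 0) = 0
n2 = AND(p, r) = AND(0, 1) = 0
n3 = NOT(n1) = NOT 0 = 1
n4 = OR(n2, n3) = OR(0, 1) = 1
So n4 = 1 as required.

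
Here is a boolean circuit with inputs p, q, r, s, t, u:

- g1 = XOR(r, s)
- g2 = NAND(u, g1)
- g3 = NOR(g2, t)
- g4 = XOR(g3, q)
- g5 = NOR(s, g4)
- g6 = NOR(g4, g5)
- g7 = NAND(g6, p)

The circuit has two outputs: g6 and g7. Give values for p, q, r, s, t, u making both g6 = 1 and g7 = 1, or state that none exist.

p=0 q=0 r=1 s=1 t=1 u=1

Check with p=0 q=0 r=1 s=1 t=1 u=1:
g1 = XOR(r, s) = XOR(1, 1) = 0
g2 = NAND(u, g1) = NAND(1, 0) = 1
g3 = NOR(g2, t) = NOR(1, 1) = 0
g4 = XOR(g3, q) = XOR(0, 0) = 0
g5 = NOR(s, g4) = NOR(1, 0) = 0
g6 = NOR(g4, g5) = NOR(0, 0) = 1
g7 = NAND(g6, p) = NAND(1, 0) = 1
So g6 = 1 and g7 = 1.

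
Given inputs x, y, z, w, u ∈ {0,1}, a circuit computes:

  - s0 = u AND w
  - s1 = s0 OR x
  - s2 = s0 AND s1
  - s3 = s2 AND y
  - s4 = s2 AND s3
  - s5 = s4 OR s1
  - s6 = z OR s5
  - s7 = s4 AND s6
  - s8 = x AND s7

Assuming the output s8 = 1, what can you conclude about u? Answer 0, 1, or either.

s8 = x AND s7 must be 1, so both x = 1 and s7 = 1.
Every assignment with s8 = 1 has u = 1; there are 2 such assignment(s).
  x=1, y=1, z=0, w=1, u=1
  x=1, y=1, z=1, w=1, u=1

1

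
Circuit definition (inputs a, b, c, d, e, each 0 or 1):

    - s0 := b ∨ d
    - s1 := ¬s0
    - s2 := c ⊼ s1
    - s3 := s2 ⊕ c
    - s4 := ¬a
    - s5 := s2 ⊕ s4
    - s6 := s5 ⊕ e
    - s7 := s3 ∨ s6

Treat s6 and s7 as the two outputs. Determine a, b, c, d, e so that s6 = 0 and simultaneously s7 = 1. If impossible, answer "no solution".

Check with a=0, b=0, c=1, d=0, e=1:
s0 = b ∨ d = 0 ∨ 0 = 0
s1 = ¬s0 = ¬0 = 1
s2 = c ⊼ s1 = 1 ⊼ 1 = 0
s3 = s2 ⊕ c = 0 ⊕ 1 = 1
s4 = ¬a = ¬0 = 1
s5 = s2 ⊕ s4 = 0 ⊕ 1 = 1
s6 = s5 ⊕ e = 1 ⊕ 1 = 0
s7 = s3 ∨ s6 = 1 ∨ 0 = 1
So s6 = 0 and s7 = 1.

a=0, b=0, c=1, d=0, e=1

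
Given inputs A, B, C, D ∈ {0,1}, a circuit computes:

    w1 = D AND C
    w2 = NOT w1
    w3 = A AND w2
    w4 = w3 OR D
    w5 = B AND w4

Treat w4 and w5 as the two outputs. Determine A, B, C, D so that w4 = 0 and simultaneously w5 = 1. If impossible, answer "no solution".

Across all 16 input combinations, none give both w4 = 0 and w5 = 1.

no solution exists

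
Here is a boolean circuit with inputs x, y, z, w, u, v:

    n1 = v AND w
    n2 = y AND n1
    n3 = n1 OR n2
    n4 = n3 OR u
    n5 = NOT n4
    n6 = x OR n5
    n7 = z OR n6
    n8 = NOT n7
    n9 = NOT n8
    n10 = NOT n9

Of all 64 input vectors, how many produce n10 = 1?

10

n10 = NOT n9 must be 1, so n9 = 0.
n9 = NOT n8 must be 0, so n8 = 1.
Enumerating the 64 input combinations, 10 give n10 = 1 and 54 give n10 = 0.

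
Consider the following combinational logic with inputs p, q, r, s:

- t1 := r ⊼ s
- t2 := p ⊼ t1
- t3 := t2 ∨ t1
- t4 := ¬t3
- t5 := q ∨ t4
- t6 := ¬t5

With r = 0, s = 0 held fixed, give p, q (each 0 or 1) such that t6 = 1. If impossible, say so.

Check with r = 0, s = 0 and p=0, q=0:
t1 = r ⊼ s = 0 ⊼ 0 = 1
t2 = p ⊼ t1 = 0 ⊼ 1 = 1
t3 = t2 ∨ t1 = 1 ∨ 1 = 1
t4 = ¬t3 = ¬1 = 0
t5 = q ∨ t4 = 0 ∨ 0 = 0
t6 = ¬t5 = ¬0 = 1
So t6 = 1.

p=0 q=0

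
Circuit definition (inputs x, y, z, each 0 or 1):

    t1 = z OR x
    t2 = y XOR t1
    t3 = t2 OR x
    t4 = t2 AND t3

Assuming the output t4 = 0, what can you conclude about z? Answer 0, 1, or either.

Both values of z occur among assignments with t4 = 0:
  z=0: x=0, y=0, z=0
  z=1: x=0, y=1, z=1

either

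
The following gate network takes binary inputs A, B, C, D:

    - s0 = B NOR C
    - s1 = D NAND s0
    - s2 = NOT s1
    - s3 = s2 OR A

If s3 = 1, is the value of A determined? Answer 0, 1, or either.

either

Both values of A occur among assignments with s3 = 1:
  A=0: A=0, B=0, C=0, D=1
  A=1: A=1, B=0, C=0, D=0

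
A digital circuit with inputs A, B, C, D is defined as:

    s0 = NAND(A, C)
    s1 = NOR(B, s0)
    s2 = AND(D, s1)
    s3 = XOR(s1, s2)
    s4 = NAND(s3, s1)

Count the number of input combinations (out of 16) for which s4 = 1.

15

s4 = NAND(s3, s1) must be 1, so at least one of s3, s1 is 0.
Enumerating the 16 input combinations, 15 give s4 = 1 and 1 give s4 = 0.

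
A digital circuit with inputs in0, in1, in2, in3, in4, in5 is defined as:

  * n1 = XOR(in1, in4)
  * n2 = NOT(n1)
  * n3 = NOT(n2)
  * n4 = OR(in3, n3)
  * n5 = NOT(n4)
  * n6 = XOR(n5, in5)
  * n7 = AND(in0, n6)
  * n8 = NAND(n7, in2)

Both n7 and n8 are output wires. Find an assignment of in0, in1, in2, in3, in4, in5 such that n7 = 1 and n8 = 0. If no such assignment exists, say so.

Check with in0=1 in1=0 in2=1 in3=0 in4=1 in5=1:
n1 = XOR(in1, in4) = XOR(0, 1) = 1
n2 = NOT(n1) = NOT 1 = 0
n3 = NOT(n2) = NOT 0 = 1
n4 = OR(in3, n3) = OR(0, 1) = 1
n5 = NOT(n4) = NOT 1 = 0
n6 = XOR(n5, in5) = XOR(0, 1) = 1
n7 = AND(in0, n6) = AND(1, 1) = 1
n8 = NAND(n7, in2) = NAND(1, 1) = 0
So n7 = 1 and n8 = 0.

in0=1 in1=0 in2=1 in3=0 in4=1 in5=1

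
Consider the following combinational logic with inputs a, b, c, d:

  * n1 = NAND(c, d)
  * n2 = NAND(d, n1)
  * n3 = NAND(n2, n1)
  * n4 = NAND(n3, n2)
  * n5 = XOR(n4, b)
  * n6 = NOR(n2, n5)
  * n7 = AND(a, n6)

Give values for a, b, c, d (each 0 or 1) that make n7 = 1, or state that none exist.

Check with a=1 b=1 c=0 d=1:
n1 = NAND(c, d) = NAND(0, 1) = 1
n2 = NAND(d, n1) = NAND(1, 1) = 0
n3 = NAND(n2, n1) = NAND(0, 1) = 1
n4 = NAND(n3, n2) = NAND(1, 0) = 1
n5 = XOR(n4, b) = XOR(1, 1) = 0
n6 = NOR(n2, n5) = NOR(0, 0) = 1
n7 = AND(a, n6) = AND(1, 1) = 1
So n7 = 1 as required.

a=1 b=1 c=0 d=1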